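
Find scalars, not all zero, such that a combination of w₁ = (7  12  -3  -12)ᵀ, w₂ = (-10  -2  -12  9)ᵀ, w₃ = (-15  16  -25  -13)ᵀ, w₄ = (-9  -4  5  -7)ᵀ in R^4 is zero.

Row-reduce the matrix with w₁, w₂, w₃, w₄ as columns; the null space gives the coefficients.
A generator of the null space is (2, 2, -1, 1).

2w₁ + 2w₂ - w₃ + w₄ = 0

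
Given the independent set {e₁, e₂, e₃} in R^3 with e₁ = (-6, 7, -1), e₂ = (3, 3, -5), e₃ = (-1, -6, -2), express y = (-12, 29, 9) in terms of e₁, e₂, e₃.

Set up the augmented matrix [e₁ | e₂ | e₃ | y] and row-reduce.
The system has the unique solution (a₁, a₂, a₃) = (2, -1, -3).

y = 2e₁ - e₂ - 3e₃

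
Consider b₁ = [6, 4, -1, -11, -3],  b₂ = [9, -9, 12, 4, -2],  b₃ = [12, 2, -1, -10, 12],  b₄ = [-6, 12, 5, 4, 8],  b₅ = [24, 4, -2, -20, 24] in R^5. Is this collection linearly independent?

One vector is a scalar multiple of another, so the set is dependent.

linearly dependent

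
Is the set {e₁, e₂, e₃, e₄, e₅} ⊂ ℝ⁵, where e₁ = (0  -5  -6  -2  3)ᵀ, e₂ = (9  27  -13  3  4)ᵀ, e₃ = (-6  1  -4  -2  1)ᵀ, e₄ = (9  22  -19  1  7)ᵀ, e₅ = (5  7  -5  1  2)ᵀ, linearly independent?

linearly dependent

Form the 5×5 matrix with these as columns; its determinant is 0.
A zero determinant means the columns are linearly dependent.
Indeed e₁ + e₂ - e₄ = 0.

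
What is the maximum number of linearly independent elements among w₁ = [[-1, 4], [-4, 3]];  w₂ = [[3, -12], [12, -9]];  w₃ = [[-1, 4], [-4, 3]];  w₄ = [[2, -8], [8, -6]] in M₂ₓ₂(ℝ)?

Pass to coordinate vectors with respect to the basis {E₁₁, E₁₂, E₂₁, E₂₂}.
Put the 4×4 matrix [w₁|w₂|w₃|w₄] into echelon form.
Reduction leaves 1 leading entry, giving rank 1.

1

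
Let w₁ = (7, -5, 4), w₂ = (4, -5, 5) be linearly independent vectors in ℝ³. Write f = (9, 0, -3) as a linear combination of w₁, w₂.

Solve the system with w₁, w₂ as columns and f as the right-hand side.
Back-substitution yields (c₁, c₂) = (3, -3).

f = 3w₁ - 3w₂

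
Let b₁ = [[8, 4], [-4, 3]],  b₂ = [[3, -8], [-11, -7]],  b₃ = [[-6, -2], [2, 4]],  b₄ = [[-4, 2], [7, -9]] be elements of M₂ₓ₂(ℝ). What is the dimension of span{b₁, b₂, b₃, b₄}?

dim = 4

Use coordinates relative to {E₁₁, E₁₂, E₂₁, E₂₂}.
Row-reduce the 4×4 matrix with these as rows.
Reduction leaves 4 leading entries, giving rank 4.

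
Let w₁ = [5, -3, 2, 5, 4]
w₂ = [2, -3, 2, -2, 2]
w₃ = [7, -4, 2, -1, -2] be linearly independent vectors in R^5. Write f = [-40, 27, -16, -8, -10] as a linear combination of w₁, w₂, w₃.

f = -3w₁ - 2w₂ - 3w₃

Solve the system with w₁, w₂, w₃ as columns and f as the right-hand side.
The system has the unique solution (a₁, a₂, a₃) = (-3, -2, -3).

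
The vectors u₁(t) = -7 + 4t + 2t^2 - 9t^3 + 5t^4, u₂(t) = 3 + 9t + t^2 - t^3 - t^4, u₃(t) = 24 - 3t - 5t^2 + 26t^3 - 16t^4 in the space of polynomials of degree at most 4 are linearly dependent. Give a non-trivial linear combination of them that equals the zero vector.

3u₁ - u₂ + u₃ = 0

Take coordinates with respect to {1, t, …, t^4}.
Row-reduce the matrix with u₁, u₂, u₃ as columns; the null space gives the coefficients.
One solution (up to scaling) is (3, -1, 1).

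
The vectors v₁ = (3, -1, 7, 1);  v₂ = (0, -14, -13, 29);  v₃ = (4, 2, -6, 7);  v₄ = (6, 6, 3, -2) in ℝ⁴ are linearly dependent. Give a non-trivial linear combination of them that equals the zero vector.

Row-reduce the matrix with v₁, v₂, v₃, v₄ as columns; the null space gives the coefficients.
A generator of the null space is (2, -1, 3, -3).

2v₁ - v₂ + 3v₃ - 3v₄ = 0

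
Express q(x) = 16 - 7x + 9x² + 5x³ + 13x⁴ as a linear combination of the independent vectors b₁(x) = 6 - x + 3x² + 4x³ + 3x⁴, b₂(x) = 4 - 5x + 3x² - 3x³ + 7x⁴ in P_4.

Work in coordinates with respect to the standard basis {1, x, …, x⁴}.
Write q = a₁b₁ + a₂b₂ and equate components.
The system has the unique solution (a₁, a₂) = (2, 1).

q = 2b₁ + b₂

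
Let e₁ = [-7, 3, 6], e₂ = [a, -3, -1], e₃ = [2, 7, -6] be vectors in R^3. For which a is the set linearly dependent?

a = 29/12

Dependence holds iff the 3×3 matrix [e₁ e₂ e₃] is singular.
The determinant works out to 60*a - 145.
This vanishes exactly when a = 29/12.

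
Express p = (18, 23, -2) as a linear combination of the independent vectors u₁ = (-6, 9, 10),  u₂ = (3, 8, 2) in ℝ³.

p = -u₁ + 4u₂

Solve the system with u₁, u₂ as columns and p as the right-hand side.
The system has the unique solution (α₁, α₂) = (-1, 4).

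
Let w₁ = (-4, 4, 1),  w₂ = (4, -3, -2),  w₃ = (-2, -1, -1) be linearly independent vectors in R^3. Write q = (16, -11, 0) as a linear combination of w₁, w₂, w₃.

Write q = a₁w₁ + … + a₃w₃ and equate components.
The system has the unique solution (a₁, a₂, a₃) = (-4, -1, -2).

q = -4w₁ - w₂ - 2w₃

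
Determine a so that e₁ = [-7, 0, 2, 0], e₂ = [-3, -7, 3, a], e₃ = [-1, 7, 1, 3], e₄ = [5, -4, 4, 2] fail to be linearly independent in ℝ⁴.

a = -13/11

The vectors are dependent exactly when the determinant of the matrix with rows e₁, e₂, e₃, e₄ vanishes.
Cofactor expansion gives det = -286*a - 338.
Solving -286*a - 338 = 0 yields a = -13/11.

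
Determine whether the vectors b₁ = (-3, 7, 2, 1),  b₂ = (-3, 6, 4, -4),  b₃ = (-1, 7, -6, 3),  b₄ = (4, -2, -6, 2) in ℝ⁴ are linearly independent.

Form the 4×4 matrix with these as columns; its determinant is 436.
A nonzero determinant means the columns are linearly independent.

linearly independent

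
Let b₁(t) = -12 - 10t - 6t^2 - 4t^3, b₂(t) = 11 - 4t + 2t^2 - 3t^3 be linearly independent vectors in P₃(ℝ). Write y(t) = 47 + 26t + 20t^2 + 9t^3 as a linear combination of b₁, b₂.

Identify each element with its coordinate vector in ℝ⁴ via {1, t, …, t^3}.
Since b₁, b₂ are independent, the coefficients expressing y are uniquely determined by a linear system.
Row-reducing the augmented matrix gives the unique coefficients (a₁, a₂) = (-3, 1).

y = -3b₁ + b₂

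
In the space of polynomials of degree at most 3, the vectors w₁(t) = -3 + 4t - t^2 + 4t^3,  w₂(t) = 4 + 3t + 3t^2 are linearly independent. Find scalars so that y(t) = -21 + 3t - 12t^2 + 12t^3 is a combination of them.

Work in coordinates with respect to the standard basis {1, t, …, t^3}.
Solve the system with w₁, w₂ as columns and y as the right-hand side.
Row-reducing the augmented matrix gives the unique coefficients (a₁, a₂) = (3, -3).

y = 3w₁ - 3w₂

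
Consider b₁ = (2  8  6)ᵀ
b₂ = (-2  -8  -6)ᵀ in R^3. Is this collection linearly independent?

linearly dependent

Place the vectors as rows of a 2×3 matrix and reduce to echelon form.
The reduction yields 1 nonzero row, so the rank is 1.
Since rank 1 < 2, the set is linearly dependent.
Indeed b₁ + b₂ = 0.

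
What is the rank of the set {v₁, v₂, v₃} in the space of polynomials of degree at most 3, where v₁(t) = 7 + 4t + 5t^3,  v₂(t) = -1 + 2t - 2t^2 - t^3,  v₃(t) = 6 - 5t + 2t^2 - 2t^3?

Use coordinates relative to {1, t, …, t^3}.
Form the matrix with v₁, v₂, v₃ as columns and reduce.
The echelon form has 3 nonzero rows, so the rank is 3.

rank 3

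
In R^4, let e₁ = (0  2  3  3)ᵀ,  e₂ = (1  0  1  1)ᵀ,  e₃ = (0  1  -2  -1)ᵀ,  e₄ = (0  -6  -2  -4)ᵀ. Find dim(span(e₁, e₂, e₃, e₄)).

3

Row-reduce the 4×4 matrix with these as rows.
There are 3 pivot columns, so rank = 3.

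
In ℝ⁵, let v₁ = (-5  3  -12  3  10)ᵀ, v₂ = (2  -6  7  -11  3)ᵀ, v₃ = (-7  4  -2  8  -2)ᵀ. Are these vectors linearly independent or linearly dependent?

Row-reduce the matrix whose columns are v₁, v₂, v₃.
The reduction yields 3 nonzero rows, so the rank is 3.
Since rank = 3 (the number of vectors), the set is linearly independent.

linearly independent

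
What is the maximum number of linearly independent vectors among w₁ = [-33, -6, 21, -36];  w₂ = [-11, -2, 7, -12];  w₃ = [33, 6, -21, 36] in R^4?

1

Put the 4×3 matrix [w₁|w₂|w₃] into echelon form.
The echelon form has 1 nonzero row, so the rank is 1.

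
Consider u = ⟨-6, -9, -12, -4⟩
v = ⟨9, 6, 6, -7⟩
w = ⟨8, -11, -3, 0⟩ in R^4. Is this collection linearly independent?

linearly independent

Place the vectors as rows of a 3×4 matrix and reduce to echelon form.
The reduction yields 3 nonzero rows, so the rank is 3.
Since rank = 3 (the number of vectors), the set is linearly independent.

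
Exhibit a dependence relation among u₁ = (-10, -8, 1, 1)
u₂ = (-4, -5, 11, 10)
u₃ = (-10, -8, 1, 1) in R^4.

Solve the homogeneous system with u₁, u₂, u₃ as columns by row-reducing the coefficient matrix.
One solution (up to scaling) is (1, 0, -1).

u₁ - u₃ = 0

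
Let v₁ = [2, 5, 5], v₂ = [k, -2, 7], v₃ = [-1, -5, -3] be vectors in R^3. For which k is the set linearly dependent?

k = 37/10

The set is linearly dependent precisely when det[v₁; v₂; v₃] = 0.
Cofactor expansion gives det = 37 - 10*k.
Solving 37 - 10*k = 0 yields k = 37/10.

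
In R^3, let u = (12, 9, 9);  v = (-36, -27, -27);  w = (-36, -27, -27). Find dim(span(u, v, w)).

Put the 3×3 matrix [u|v|w] into echelon form.
Exactly 1 pivot survives; hence the rank is 1.

dim = 1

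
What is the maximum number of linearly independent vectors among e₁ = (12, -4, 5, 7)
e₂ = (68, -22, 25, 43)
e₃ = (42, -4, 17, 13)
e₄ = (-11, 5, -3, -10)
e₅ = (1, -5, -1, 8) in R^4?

3

Apply Gaussian elimination to the matrix whose rows are e₁, e₂, e₃, e₄, e₅.
There are 3 pivot columns, so rank = 3.
(With 5 elements in a 4-dimensional space the rank is at most 4.)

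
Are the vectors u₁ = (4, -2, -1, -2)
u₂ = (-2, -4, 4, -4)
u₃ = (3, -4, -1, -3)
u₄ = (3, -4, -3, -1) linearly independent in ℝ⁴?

linearly independent

Place the vectors as rows of a 4×4 matrix and reduce to echelon form.
The reduction yields 4 nonzero rows, so the rank is 4.
Since rank = 4 (the number of vectors), the set is linearly independent.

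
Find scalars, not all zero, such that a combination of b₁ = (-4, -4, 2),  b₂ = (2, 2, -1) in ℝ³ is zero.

Set up α₁b₁ + α₂b₂ = 0 and solve the homogeneous system.
One solution (up to scaling) is (1, 2).

b₁ + 2b₂ = 0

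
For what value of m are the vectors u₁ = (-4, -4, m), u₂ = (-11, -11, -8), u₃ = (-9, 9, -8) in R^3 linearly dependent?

The vectors are dependent exactly when the determinant of the matrix with rows u₁, u₂, u₃ vanishes.
Expanding, det = -198*m - 576.
Setting this to zero gives m = -32/11.

m = -32/11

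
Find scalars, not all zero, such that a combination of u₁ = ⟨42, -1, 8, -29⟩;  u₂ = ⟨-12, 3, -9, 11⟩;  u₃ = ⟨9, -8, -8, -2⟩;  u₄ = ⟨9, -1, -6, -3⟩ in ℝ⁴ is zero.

Set up α₁u₁ + … + α₄u₄ = 0 and solve the homogeneous system.
One solution (up to scaling) is (1, 2, 1, -3).

u₁ + 2u₂ + u₃ - 3u₄ = 0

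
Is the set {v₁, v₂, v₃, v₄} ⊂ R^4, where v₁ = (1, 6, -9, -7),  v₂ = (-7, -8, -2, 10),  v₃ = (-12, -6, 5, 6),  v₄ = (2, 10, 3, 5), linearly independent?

Place the vectors as rows of a 4×4 matrix and reduce to echelon form.
The reduction yields 4 nonzero rows, so the rank is 4.
Since rank = 4 (the number of vectors), the set is linearly independent.

linearly independent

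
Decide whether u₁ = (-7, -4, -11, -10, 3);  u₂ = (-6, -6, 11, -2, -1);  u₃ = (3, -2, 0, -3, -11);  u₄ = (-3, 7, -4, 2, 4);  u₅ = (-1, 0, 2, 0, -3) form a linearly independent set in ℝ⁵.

Place the vectors as rows of a 5×5 matrix and reduce to echelon form.
The reduction yields 5 nonzero rows, so the rank is 5.
Since rank = 5 (the number of vectors), the set is linearly independent.

linearly independent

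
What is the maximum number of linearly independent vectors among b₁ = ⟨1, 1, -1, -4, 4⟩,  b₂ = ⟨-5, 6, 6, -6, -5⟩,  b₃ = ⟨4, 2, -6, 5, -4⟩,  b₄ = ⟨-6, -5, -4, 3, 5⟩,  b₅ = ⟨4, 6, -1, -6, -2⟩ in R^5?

5

Row-reduce the 5×5 matrix with these as rows.
Exactly 5 pivots survive; hence the rank is 5.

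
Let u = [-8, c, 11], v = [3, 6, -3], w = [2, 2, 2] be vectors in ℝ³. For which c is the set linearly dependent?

The set is linearly dependent precisely when det[u; v; w] = 0.
Expanding, det = -12*c - 210.
Setting this to zero gives c = -35/2.

c = -35/2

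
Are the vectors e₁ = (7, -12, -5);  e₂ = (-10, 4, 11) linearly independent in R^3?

Row-reduce the matrix whose columns are e₁, e₂.
The reduction yields 2 nonzero rows, so the rank is 2.
Since rank = 2 (the number of vectors), the set is linearly independent.

linearly independent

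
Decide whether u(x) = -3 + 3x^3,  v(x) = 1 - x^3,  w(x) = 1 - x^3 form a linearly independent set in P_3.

Write each element as a coordinate vector in ℝ⁴ using {1, x, …, x^3}.
Place the vectors as rows of a 3×4 matrix and reduce to echelon form.
The reduction yields 1 nonzero row, so the rank is 1.
Since rank 1 < 3, the set is linearly dependent.

linearly dependent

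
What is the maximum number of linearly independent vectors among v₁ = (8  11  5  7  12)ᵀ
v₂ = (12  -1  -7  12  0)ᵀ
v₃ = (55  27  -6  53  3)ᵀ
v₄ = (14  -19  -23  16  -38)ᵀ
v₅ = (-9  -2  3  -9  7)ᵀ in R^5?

Form the matrix with v₁, v₂, v₃, v₄, v₅ as columns and reduce.
Exactly 3 pivots survive; hence the rank is 3.

3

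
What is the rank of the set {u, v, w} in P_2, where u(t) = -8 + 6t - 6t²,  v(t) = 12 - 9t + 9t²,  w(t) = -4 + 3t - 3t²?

Represent each element by its coordinate vector in ℝ³.
Row-reduce the 3×3 matrix with these as rows.
There is 1 pivot column, so rank = 1.

rank 1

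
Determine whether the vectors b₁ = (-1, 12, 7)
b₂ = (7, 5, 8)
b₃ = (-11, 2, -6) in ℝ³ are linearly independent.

Row-reduce the matrix whose columns are b₁, b₂, b₃.
The reduction yields 3 nonzero rows, so the rank is 3.
Since rank = 3 (the number of vectors), the set is linearly independent.

linearly independent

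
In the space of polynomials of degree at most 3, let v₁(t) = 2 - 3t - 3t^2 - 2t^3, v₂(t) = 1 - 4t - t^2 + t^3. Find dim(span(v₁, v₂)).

Represent each element by its coordinate vector in ℝ⁴.
Put the 4×2 matrix [v₁|v₂] into echelon form.
The echelon form has 2 nonzero rows, so the rank is 2.

2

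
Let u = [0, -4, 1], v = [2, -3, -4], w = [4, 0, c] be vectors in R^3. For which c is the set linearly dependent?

Place the vectors as rows of a 3×3 matrix; dependence ⇔ determinant zero.
Cofactor expansion gives det = 8*c + 76.
Setting this to zero gives c = -19/2.

c = -19/2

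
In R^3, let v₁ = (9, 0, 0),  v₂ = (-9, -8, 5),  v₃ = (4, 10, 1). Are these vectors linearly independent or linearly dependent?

Form the 3×3 matrix with these as columns; its determinant is -522.
A nonzero determinant means the columns are linearly independent.

linearly independent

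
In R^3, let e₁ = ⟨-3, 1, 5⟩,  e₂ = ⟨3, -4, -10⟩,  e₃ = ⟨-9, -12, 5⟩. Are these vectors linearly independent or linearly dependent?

linearly independent

Place the vectors as rows of a 3×3 matrix and reduce to echelon form.
The reduction yields 3 nonzero rows, so the rank is 3.
Since rank = 3 (the number of vectors), the set is linearly independent.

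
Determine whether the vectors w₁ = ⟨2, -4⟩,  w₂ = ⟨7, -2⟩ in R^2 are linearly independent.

linearly independent

The matrix [w₁|w₂] has determinant 24.
A nonzero determinant means the columns are linearly independent.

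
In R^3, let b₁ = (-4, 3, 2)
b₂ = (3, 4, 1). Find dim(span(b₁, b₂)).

2

Put the 3×2 matrix [b₁|b₂] into echelon form.
The echelon form has 2 nonzero rows, so the rank is 2.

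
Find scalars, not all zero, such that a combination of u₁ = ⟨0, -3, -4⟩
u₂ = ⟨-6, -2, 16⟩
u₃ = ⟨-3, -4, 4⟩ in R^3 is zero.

Row-reduce the matrix with u₁, u₂, u₃ as columns; the null space gives the coefficients.
The free variable yields coefficients (2, 1, -2) (any nonzero multiple also works).

2u₁ + u₂ - 2u₃ = 0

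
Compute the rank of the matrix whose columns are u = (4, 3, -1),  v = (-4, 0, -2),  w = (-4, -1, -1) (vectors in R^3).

2

Put the 3×3 matrix [u|v|w] into echelon form.
Reduction leaves 2 leading entries, giving rank 2.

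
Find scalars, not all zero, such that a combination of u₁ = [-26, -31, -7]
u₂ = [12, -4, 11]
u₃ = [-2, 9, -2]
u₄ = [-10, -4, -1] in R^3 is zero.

Set up α₁u₁ + … + α₄u₄ = 0 and solve the homogeneous system.
A generator of the null space is (1, 1, 3, -2).

u₁ + u₂ + 3u₃ - 2u₄ = 0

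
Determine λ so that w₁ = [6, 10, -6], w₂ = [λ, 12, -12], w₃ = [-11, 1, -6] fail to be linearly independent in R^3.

λ = -28/9

The vectors are dependent exactly when the determinant of the matrix with rows w₁, w₂, w₃ vanishes.
Expanding, det = 54*λ + 168.
Setting this to zero gives λ = -28/9.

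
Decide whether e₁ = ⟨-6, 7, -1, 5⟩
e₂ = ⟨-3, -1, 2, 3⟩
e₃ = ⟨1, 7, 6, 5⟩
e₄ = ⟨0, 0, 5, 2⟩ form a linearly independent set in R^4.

Form the 4×4 matrix with these as columns; its determinant is -350.
A nonzero determinant means the columns are linearly independent.

linearly independent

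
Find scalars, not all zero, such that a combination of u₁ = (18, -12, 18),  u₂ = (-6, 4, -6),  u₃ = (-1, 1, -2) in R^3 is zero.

Set up α₁u₁ + … + α₃u₃ = 0 and solve the homogeneous system.
A generator of the null space is (1, 3, 0).

u₁ + 3u₂ = 0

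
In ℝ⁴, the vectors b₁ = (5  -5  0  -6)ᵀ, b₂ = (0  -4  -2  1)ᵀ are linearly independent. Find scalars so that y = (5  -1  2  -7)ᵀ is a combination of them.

y = b₁ - b₂

Solve the system with b₁, b₂ as columns and y as the right-hand side.
The system has the unique solution (c₁, c₂) = (1, -1).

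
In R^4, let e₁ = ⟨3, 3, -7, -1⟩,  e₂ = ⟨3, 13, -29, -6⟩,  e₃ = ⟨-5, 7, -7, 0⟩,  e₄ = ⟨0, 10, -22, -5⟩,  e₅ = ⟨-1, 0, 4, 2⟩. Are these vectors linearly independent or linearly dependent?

linearly dependent

There are 5 vectors in a 4-dimensional space, so they cannot be linearly independent.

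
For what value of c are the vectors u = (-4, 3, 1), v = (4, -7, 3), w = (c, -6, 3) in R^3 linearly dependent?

c = 3

Place the vectors as rows of a 3×3 matrix; dependence ⇔ determinant zero.
The determinant works out to 16*c - 48.
Setting this to zero gives c = 3.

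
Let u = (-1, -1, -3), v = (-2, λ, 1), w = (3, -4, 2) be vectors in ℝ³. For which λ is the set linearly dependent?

λ = 5

Place the vectors as rows of a 3×3 matrix; dependence ⇔ determinant zero.
Expanding, det = 7*λ - 35.
Solving 7*λ - 35 = 0 yields λ = 5.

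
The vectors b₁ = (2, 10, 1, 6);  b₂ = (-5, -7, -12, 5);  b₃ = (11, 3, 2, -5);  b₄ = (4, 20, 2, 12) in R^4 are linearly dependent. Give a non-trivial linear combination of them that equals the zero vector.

Write the vectors as columns of a matrix and find a nonzero vector in its null space.
One solution (up to scaling) is (2, 0, 0, -1).

2b₁ - b₄ = 0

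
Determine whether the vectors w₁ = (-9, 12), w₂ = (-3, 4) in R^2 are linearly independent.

linearly dependent

One vector is a scalar multiple of another, so the set is dependent.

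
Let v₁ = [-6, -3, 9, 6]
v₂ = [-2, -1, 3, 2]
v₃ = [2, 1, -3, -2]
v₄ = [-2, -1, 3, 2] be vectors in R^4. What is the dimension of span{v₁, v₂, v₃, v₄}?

Row-reduce the 4×4 matrix with these as rows.
Reduction leaves 1 leading entry, giving rank 1.

dim = 1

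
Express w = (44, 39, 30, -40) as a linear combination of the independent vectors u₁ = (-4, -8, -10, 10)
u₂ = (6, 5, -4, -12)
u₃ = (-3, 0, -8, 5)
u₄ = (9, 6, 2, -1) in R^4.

w = -2u₁ + u₂ - u₃ + 3u₄

Write w = c₁u₁ + … + c₄u₄ and equate components.
The system has the unique solution (c₁, …, c₄) = (-2, 1, -1, 3).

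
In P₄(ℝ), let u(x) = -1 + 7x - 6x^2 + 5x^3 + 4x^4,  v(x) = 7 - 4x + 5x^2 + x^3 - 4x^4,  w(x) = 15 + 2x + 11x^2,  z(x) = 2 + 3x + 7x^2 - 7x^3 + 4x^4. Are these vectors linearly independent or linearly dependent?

Take coordinates with respect to the standard basis {1, x, …, x^4}.
Row-reduce the matrix whose columns are u, v, w, z.
The reduction yields 3 nonzero rows, so the rank is 3.
Since rank 3 < 4, the set is linearly dependent.

linearly dependent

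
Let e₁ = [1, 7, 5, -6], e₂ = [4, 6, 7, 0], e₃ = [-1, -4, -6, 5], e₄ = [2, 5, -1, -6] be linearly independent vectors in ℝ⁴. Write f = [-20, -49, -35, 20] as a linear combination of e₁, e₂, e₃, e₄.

f = -4e₁ - 4e₂ - 2e₃ - e₄

Set up the augmented matrix [e₁ | e₂ | e₃ | e₄ | f] and row-reduce.
The system has the unique solution (α₁, …, α₄) = (-4, -4, -2, -1).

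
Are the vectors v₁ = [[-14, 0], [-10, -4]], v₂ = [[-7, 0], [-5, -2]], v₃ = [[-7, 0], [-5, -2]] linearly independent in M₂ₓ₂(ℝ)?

linearly dependent

Write each element as a coordinate vector in ℝ⁴ using {E₁₁, E₁₂, E₂₁, E₂₂}.
Place the vectors as rows of a 3×4 matrix and reduce to echelon form.
The reduction yields 1 nonzero row, so the rank is 1.
Since rank 1 < 3, the set is linearly dependent.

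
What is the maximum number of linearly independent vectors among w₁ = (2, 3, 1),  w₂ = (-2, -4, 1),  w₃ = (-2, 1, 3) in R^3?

Put the 3×3 matrix [w₁|w₂|w₃] into echelon form.
Reduction leaves 3 leading entries, giving rank 3.

3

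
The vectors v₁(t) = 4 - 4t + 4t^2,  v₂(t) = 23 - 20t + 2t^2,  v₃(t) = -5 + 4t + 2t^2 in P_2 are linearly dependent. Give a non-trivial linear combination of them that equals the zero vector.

Pass to coordinate vectors relative to the basis {1, t, t^2}.
Write the vectors as columns of a matrix and find a nonzero vector in its null space.
One solution (up to scaling) is (2, -1, -3).

2v₁ - v₂ - 3v₃ = 0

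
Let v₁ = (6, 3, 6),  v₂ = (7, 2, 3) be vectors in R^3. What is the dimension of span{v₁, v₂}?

2

Form the matrix with v₁, v₂ as columns and reduce.
Reduction leaves 2 leading entries, giving rank 2.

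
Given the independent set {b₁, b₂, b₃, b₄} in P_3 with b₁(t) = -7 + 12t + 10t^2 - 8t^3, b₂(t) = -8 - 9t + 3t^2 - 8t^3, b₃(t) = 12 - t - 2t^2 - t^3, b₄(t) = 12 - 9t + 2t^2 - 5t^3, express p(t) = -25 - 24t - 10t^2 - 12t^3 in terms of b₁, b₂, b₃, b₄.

p = -b₁ + 4b₂ + 3b₃ - 3b₄

Take coordinate vectors relative to {1, t, …, t^3}.
Solve the system with b₁, b₂, b₃, b₄ as columns and p as the right-hand side.
Back-substitution yields (α₁, …, α₄) = (-1, 4, 3, -3).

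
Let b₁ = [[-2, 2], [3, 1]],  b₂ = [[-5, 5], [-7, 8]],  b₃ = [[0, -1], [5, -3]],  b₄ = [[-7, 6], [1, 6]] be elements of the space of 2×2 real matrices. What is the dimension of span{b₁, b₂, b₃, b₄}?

dim = 3

Pass to coordinate vectors with respect to the basis {E₁₁, E₁₂, E₂₁, E₂₂}.
Form the matrix with b₁, b₂, b₃, b₄ as columns and reduce.
Exactly 3 pivots survive; hence the rank is 3.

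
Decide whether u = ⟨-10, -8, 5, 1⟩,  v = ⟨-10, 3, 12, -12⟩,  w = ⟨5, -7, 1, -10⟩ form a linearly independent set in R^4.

linearly independent

Row-reduce the matrix whose columns are u, v, w.
The reduction yields 3 nonzero rows, so the rank is 3.
Since rank = 3 (the number of vectors), the set is linearly independent.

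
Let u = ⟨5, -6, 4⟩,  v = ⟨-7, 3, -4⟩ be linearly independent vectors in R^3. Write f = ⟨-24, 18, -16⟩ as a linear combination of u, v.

f = -2u + 2v

Write f = a₁u + a₂v and equate components.
Row-reducing the augmented matrix gives the unique coefficients (a₁, a₂) = (-2, 2).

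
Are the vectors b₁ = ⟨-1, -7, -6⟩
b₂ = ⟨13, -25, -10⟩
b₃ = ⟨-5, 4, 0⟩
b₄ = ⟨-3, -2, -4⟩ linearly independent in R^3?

linearly dependent

There are 4 vectors in a 3-dimensional space, so they cannot be linearly independent.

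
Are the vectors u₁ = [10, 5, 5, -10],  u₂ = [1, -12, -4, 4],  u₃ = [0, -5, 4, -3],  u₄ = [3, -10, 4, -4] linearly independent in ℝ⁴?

Place the vectors as rows of a 4×4 matrix and reduce to echelon form.
The reduction yields 4 nonzero rows, so the rank is 4.
Since rank = 4 (the number of vectors), the set is linearly independent.

linearly independent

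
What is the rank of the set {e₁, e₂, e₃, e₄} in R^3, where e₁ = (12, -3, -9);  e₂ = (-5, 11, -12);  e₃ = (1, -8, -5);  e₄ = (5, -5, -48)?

rank 3

Row-reduce the 4×3 matrix with these as rows.
The echelon form has 3 nonzero rows, so the rank is 3.
(With 4 elements in a 3-dimensional space the rank is at most 3.)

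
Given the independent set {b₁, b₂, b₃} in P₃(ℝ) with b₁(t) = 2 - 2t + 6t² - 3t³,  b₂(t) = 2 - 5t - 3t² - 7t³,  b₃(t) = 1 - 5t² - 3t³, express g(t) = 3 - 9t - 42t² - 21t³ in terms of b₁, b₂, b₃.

Work in coordinates with respect to the standard basis {1, t, …, t³}.
Solve the system with b₁, b₂, b₃ as columns and g as the right-hand side.
Back-substitution yields (a₁, a₂, a₃) = (-3, 3, 3).

g = -3b₁ + 3b₂ + 3b₃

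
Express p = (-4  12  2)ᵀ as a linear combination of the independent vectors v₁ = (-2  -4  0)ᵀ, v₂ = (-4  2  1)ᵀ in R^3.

p = -2v₁ + 2v₂

Solve the system with v₁, v₂ as columns and p as the right-hand side.
The system has the unique solution (a₁, a₂) = (-2, 2).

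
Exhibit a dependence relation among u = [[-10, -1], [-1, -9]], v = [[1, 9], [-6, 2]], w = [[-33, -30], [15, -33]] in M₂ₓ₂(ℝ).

Write each element as a vector in ℝ⁴ using {E₁₁, E₁₂, E₂₁, E₂₂}.
Write the vectors as columns of a matrix and find a nonzero vector in its null space.
The free variable yields coefficients (3, -3, -1) (any nonzero multiple also works).

3u - 3v - w = 0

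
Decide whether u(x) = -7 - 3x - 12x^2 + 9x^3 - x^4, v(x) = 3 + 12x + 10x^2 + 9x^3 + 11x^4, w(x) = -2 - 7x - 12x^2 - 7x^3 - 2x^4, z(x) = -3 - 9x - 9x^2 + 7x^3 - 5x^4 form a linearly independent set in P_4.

linearly independent

Take coordinates with respect to the standard basis {1, x, …, x^4}.
Place the vectors as rows of a 4×5 matrix and reduce to echelon form.
The reduction yields 4 nonzero rows, so the rank is 4.
Since rank = 4 (the number of vectors), the set is linearly independent.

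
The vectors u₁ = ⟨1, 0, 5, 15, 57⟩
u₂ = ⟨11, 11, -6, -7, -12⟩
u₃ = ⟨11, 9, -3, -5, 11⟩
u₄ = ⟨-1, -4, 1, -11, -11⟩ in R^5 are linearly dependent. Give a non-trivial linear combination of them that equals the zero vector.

u₁ + 2u₂ - 2u₃ + u₄ = 0

Set up α₁u₁ + … + α₄u₄ = 0 and solve the homogeneous system.
A generator of the null space is (1, 2, -2, 1).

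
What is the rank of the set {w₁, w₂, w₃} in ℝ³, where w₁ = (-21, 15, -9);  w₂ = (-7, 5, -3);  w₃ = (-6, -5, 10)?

rank 2

Form the matrix with w₁, w₂, w₃ as columns and reduce.
Exactly 2 pivots survive; hence the rank is 2.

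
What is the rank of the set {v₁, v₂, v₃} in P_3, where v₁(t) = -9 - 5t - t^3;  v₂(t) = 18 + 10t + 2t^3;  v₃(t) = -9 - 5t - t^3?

rank 1

Represent each element by its coordinate vector in ℝ⁴.
Put the 4×3 matrix [v₁|v₂|v₃] into echelon form.
Exactly 1 pivot survives; hence the rank is 1.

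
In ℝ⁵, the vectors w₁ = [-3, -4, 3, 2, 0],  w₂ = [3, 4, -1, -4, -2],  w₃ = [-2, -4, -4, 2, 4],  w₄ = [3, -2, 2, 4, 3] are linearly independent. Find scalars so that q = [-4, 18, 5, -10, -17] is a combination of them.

q = -3w₁ - 4w₂ - 4w₃ - 3w₄

Since w₁, w₂, w₃, w₄ are independent, the coefficients expressing q are uniquely determined by a linear system.
The system has the unique solution (α₁, …, α₄) = (-3, -4, -4, -3).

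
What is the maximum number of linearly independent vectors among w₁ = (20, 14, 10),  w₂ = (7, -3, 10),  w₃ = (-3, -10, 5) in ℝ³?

2

Apply Gaussian elimination to the matrix whose rows are w₁, w₂, w₃.
Reduction leaves 2 leading entries, giving rank 2.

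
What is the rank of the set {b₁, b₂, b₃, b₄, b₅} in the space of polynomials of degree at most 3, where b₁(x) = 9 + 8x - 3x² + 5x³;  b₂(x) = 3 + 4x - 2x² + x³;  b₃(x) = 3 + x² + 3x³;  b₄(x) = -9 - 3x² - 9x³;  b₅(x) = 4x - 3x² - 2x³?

Pass to coordinate vectors with respect to the basis {1, x, …, x³}.
Put the 4×5 matrix [b₁|b₂|b₃|b₄|b₅] into echelon form.
There are 2 pivot columns, so rank = 2.
(With 5 elements in a 4-dimensional space the rank is at most 4.)

rank 2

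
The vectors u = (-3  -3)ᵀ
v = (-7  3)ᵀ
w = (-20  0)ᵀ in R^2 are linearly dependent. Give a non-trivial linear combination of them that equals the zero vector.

Write the vectors as columns of a matrix and find a nonzero vector in its null space.
One solution (up to scaling) is (2, 2, -1).

2u + 2v - w = 0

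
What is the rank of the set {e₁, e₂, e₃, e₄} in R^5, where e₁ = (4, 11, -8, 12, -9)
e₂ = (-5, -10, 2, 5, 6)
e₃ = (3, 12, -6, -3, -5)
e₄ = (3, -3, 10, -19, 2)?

Row-reduce the 4×5 matrix with these as rows.
The echelon form has 3 nonzero rows, so the rank is 3.

3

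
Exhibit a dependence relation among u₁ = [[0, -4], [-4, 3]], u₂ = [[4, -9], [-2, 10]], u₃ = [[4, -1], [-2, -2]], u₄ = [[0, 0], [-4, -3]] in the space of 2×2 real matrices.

2u₁ - u₂ + u₃ - 2u₄ = 0

Write each element as a vector in ℝ⁴ using {E₁₁, E₁₂, E₂₁, E₂₂}.
Write the vectors as columns of a matrix and find a nonzero vector in its null space.
A generator of the null space is (2, -1, 1, -2).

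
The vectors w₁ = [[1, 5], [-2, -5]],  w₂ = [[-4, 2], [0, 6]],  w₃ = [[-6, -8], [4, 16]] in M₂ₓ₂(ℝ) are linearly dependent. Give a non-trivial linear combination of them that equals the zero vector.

2w₁ - w₂ + w₃ = 0

Take coordinates with respect to {E₁₁, E₁₂, E₂₁, E₂₂}.
Solve the homogeneous system with w₁, w₂, w₃ as columns by row-reducing the coefficient matrix.
The free variable yields coefficients (2, -1, 1) (any nonzero multiple also works).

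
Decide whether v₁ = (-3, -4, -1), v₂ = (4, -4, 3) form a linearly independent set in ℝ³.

linearly independent

Place the vectors as rows of a 2×3 matrix and reduce to echelon form.
The reduction yields 2 nonzero rows, so the rank is 2.
Since rank = 2 (the number of vectors), the set is linearly independent.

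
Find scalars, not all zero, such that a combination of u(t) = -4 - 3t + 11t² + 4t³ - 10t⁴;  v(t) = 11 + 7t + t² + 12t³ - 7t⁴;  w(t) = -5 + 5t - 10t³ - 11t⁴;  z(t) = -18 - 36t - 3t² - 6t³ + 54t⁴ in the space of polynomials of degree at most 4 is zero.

3v + 3w + z = 0

Write each element as a vector in ℝ⁵ using {1, t, …, t⁴}.
Set up α₁u + … + α₄z = 0 and solve the homogeneous system.
The free variable yields coefficients (0, 3, 3, 1) (any nonzero multiple also works).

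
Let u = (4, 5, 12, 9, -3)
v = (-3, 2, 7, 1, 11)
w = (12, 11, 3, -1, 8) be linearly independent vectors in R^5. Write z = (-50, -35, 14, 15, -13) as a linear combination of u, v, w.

z = u + 2v - 4w

Write z = c₁u + … + c₃w and equate components.
Row-reducing the augmented matrix gives the unique coefficients (c₁, c₂, c₃) = (1, 2, -4).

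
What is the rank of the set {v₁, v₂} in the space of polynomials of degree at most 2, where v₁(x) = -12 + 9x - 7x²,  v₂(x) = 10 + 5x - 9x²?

Use coordinates relative to {1, x, x²}.
Put the 3×2 matrix [v₁|v₂] into echelon form.
There are 2 pivot columns, so rank = 2.

rank 2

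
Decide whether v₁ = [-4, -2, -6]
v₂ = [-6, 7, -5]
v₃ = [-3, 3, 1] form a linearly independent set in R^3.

linearly independent

Place the vectors as rows of a 3×3 matrix and reduce to echelon form.
The reduction yields 3 nonzero rows, so the rank is 3.
Since rank = 3 (the number of vectors), the set is linearly independent.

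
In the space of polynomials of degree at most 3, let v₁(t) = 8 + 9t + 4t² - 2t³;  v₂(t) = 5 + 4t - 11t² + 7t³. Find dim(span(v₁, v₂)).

Pass to coordinate vectors with respect to the basis {1, t, …, t³}.
Row-reduce the 2×4 matrix with these as rows.
The echelon form has 2 nonzero rows, so the rank is 2.

2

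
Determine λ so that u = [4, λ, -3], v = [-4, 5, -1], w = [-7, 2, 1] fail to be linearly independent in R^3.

λ = 53/11

Place the vectors as rows of a 3×3 matrix; dependence ⇔ determinant zero.
Cofactor expansion gives det = 11*λ - 53.
Setting this to zero gives λ = 53/11.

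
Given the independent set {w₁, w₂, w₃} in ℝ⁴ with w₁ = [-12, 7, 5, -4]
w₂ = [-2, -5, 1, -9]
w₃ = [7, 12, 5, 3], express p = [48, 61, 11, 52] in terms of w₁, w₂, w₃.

Since w₁, w₂, w₃ are independent, the coefficients expressing p are uniquely determined by a linear system.
Row-reducing the augmented matrix gives the unique coefficients (c₁, c₂, c₃) = (-1, -4, 4).

p = -w₁ - 4w₂ + 4w₃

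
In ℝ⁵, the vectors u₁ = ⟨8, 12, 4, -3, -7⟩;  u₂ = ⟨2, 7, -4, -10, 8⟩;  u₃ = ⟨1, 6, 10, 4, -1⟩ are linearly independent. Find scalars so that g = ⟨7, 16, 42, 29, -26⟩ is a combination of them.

Set up the augmented matrix [u₁ | u₂ | u₃ | g] and row-reduce.
Back-substitution yields (a₁, a₂, a₃) = (1, -2, 3).

g = u₁ - 2u₂ + 3u₃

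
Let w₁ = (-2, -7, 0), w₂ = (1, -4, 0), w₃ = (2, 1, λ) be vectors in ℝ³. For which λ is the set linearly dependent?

The vectors are dependent exactly when the determinant of the matrix with rows w₁, w₂, w₃ vanishes.
The determinant works out to 15*λ.
Setting this to zero gives λ = 0.

λ = 0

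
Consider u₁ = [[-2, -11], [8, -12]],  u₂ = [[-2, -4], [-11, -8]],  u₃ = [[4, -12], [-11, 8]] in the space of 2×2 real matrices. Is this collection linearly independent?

linearly independent

Write each element as a coordinate vector in ℝ⁴ using {E₁₁, E₁₂, E₂₁, E₂₂}.
Row-reduce the matrix whose columns are u₁, u₂, u₃.
The reduction yields 3 nonzero rows, so the rank is 3.
Since rank = 3 (the number of vectors), the set is linearly independent.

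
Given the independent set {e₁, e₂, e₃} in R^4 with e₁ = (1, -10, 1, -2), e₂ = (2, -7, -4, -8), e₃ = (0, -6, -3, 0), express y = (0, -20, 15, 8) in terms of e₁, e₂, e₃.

Solve the system with e₁, e₂, e₃ as columns and y as the right-hand side.
The system has the unique solution (α₁, α₂, α₃) = (4, -2, -1).

y = 4e₁ - 2e₂ - e₃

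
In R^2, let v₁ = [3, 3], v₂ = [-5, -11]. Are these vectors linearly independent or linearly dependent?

Place the vectors as rows of a 2×2 matrix and reduce to echelon form.
The reduction yields 2 nonzero rows, so the rank is 2.
Since rank = 2 (the number of vectors), the set is linearly independent.

linearly independent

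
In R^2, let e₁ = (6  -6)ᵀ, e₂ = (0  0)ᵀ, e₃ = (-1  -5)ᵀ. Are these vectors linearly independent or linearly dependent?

There are 3 vectors in a 2-dimensional space, so they cannot be linearly independent.

linearly dependent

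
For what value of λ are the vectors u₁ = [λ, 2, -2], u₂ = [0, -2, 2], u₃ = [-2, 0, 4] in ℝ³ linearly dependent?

Dependence holds iff the 3×3 matrix [u₁ u₂ u₃] is singular.
Expanding, det = -8*λ.
Setting this to zero gives λ = 0.

λ = 0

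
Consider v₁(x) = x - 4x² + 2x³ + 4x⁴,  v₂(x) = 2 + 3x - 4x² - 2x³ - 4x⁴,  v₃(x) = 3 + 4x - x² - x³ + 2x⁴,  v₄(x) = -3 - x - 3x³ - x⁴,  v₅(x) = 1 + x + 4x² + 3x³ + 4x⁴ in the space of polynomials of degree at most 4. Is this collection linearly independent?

Take coordinates with respect to the standard basis {1, x, …, x⁴}.
The matrix [v₁|v₂|v₃|v₄|v₅] has determinant -958.
A nonzero determinant means the columns are linearly independent.

linearly independent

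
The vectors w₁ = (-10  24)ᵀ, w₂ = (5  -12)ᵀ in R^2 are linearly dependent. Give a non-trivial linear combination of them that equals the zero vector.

Solve the homogeneous system with w₁, w₂ as columns by row-reducing the coefficient matrix.
A generator of the null space is (1, 2).

w₁ + 2w₂ = 0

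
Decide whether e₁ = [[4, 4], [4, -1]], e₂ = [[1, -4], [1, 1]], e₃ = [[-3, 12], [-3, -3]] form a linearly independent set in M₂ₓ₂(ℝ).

linearly dependent

Take coordinates with respect to the standard basis {E₁₁, E₁₂, E₂₁, E₂₂}.
One vector is a scalar multiple of another, so the set is dependent.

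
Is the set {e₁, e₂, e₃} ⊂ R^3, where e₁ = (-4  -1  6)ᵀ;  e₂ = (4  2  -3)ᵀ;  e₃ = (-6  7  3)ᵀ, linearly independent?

linearly independent

Row-reduce the matrix whose columns are e₁, e₂, e₃.
The reduction yields 3 nonzero rows, so the rank is 3.
Since rank = 3 (the number of vectors), the set is linearly independent.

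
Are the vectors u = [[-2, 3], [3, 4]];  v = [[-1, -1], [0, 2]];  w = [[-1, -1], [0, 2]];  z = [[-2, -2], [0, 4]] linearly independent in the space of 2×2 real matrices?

linearly dependent

Write each element as a coordinate vector in ℝ⁴ using {E₁₁, E₁₂, E₂₁, E₂₂}.
Two of the vectors are equal, giving an immediate dependence.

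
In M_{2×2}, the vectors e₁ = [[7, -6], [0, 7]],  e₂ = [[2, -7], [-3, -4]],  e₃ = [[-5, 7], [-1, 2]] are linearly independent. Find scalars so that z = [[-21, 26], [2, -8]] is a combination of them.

Work in coordinates with respect to the standard basis {E₁₁, E₁₂, E₂₁, E₂₂}.
Write z = a₁e₁ + … + a₃e₃ and equate components.
Row-reducing the augmented matrix gives the unique coefficients (a₁, a₂, a₃) = (-2, -1, 1).

z = -2e₁ - e₂ + e₃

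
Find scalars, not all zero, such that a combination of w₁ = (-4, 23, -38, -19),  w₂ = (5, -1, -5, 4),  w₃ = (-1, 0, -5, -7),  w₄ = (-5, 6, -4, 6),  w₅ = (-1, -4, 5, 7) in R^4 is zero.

w₁ - w₂ - 2w₃ - 2w₄ + 3w₅ = 0

Set up α₁w₁ + … + α₅w₅ = 0 and solve the homogeneous system.
A generator of the null space is (1, -1, -2, -2, 3).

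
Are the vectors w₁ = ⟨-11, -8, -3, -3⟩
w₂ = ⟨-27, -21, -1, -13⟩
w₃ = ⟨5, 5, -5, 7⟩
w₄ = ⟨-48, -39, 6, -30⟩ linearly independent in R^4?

linearly dependent

Form the 4×4 matrix with these as columns; its determinant is 0.
A zero determinant means the columns are linearly dependent.
Indeed 2w₁ - w₂ - w₃ = 0.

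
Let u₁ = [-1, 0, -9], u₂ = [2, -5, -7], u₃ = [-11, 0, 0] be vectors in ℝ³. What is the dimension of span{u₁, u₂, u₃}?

dim = 3

Apply Gaussian elimination to the matrix whose rows are u₁, u₂, u₃.
Exactly 3 pivots survive; hence the rank is 3.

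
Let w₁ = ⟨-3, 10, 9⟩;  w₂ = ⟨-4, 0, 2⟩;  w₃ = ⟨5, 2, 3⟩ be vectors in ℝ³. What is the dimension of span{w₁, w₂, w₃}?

dim = 3

Row-reduce the 3×3 matrix with these as rows.
Exactly 3 pivots survive; hence the rank is 3.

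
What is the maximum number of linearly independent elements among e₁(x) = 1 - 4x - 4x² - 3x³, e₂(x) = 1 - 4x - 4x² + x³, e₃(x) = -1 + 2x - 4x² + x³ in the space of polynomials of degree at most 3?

Use coordinates relative to {1, x, …, x³}.
Apply Gaussian elimination to the matrix whose rows are e₁, e₂, e₃.
There are 3 pivot columns, so rank = 3.

3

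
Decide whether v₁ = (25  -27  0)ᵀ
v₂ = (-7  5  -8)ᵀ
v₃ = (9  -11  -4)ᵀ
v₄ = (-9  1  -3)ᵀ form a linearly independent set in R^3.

There are 4 vectors in a 3-dimensional space, so they cannot be linearly independent.

linearly dependent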